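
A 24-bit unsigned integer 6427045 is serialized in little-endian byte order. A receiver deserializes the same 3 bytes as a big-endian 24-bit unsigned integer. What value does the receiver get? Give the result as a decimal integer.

6427045 in 24-bit hexadecimal is 0x6211A5.
Stored little-endian, the bytes at ascending addresses are A5 11 62.
Read back as big-endian, the last byte is least significant, giving 0xA51162.
0xA51162 = 10817890.

10817890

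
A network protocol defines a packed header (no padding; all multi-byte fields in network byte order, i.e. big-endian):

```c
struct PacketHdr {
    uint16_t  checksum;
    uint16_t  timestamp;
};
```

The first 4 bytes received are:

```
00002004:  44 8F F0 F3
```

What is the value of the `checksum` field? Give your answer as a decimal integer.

17551

`checksum` is the first field, at byte offset 0, occupying 2 bytes.
Bytes at offsets 0..1: 44 8F.
Big-endian: lowest address holds the most-significant byte.
The bytes are already most-significant first: 0x448F.
0x448F = 17551.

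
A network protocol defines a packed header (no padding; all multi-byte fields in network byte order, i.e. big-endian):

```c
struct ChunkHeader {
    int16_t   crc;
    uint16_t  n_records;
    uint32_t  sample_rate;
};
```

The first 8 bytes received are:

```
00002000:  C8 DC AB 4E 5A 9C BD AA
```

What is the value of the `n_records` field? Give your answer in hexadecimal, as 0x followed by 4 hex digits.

0xAB4E

`n_records` follows `crc` (2 bytes), so it starts at byte offset 2 and occupies 2 bytes.
Bytes at offsets 2..3: AB 4E.
Big-endian: lowest address holds the most-significant byte.
The bytes are already most-significant first: 0xAB4E.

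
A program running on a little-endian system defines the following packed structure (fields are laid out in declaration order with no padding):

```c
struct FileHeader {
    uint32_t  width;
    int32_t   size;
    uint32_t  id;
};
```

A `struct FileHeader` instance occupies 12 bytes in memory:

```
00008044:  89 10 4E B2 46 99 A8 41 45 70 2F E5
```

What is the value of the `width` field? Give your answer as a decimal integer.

`width` is the first field, at byte offset 0, occupying 4 bytes.
Bytes at offsets 0..3: 89 10 4E B2.
Little-endian stores the least-significant byte at the lowest address.
Reassemble most-significant byte first: B2 4E 10 89 → 0xB24E1089.
0xB24E1089 = 2991460489.

2991460489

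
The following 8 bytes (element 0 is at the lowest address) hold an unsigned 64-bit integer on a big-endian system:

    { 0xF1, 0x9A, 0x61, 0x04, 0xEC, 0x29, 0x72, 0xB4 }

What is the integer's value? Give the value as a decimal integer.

17409333983323976372

Big-endian: lowest address holds the most-significant byte.
The bytes are already most-significant first: 0xF19A6104EC2972B4.
0xF19A6104EC2972B4 = 17409333983323976372.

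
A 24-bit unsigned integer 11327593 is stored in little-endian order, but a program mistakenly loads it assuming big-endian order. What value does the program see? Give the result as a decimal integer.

11327593 in 24-bit hexadecimal is 0xACD869.
Stored little-endian, the bytes at ascending addresses are 69 D8 AC.
Read back as big-endian, the last byte is least significant, giving 0x69D8AC.
0x69D8AC = 6936748.

6936748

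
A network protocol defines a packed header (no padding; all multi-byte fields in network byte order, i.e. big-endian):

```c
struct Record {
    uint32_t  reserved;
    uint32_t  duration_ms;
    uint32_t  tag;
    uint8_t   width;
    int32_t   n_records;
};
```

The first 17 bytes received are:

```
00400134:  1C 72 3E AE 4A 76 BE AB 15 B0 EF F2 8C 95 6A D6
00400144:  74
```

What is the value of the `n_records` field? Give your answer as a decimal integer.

-1788160396

`n_records` follows `reserved` (4 B), `duration_ms` (4 B), `tag` (4 B), `width` (1 B), so it starts at offset 4 + 4 + 4 + 1 = 13 and occupies 4 bytes.
Bytes at offsets 13..16: 95 6A D6 74.
Big-endian stores the most-significant byte at the lowest address.
The bytes are already most-significant first: 0x956AD674.
Top bit is set, so as a signed 32-bit value this is 0x956AD674 − 2^32 = -1788160396.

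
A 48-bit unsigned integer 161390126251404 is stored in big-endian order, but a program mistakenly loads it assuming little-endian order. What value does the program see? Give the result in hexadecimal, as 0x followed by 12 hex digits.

161390126251404 in 48-bit hexadecimal is 0x92C891253D8C.
Stored big-endian, the bytes at ascending addresses are 92 C8 91 25 3D 8C.
Read back as little-endian, the first byte is least significant, giving 0x8C3D2591C892.

0x8C3D2591C892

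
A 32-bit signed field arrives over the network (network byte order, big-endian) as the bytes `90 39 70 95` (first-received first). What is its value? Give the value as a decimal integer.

-1875283819

In big-endian order the high byte comes first in memory.
The bytes are already most-significant first: 0x90397095.
Top bit is set, so as a signed 32-bit value this is 0x90397095 − 2^32 = -1875283819.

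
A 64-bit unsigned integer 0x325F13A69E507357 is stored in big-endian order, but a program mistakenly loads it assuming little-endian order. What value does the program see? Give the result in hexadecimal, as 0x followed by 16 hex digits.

Stored big-endian, the bytes at ascending addresses are 32 5F 13 A6 9E 50 73 57.
Read back as little-endian, the first byte is least significant, giving 0x5773509EA6135F32.

0x5773509EA6135F32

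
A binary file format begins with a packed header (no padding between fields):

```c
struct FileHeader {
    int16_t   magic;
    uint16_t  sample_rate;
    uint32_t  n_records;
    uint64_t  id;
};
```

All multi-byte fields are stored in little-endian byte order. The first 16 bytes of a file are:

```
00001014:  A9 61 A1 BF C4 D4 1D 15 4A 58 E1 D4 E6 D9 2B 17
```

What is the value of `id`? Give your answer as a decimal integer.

`id` follows `magic` (2 B), `sample_rate` (2 B), `n_records` (4 B), so it starts at offset 2 + 2 + 4 = 8 and occupies 8 bytes.
Bytes at offsets 8..15: 4A 58 E1 D4 E6 D9 2B 17.
In little-endian order the low byte comes first in memory.
Reassemble most-significant byte first: 17 2B D9 E6 D4 E1 58 4A → 0x172BD9E6D4E1584A.
0x172BD9E6D4E1584A = 1669667672308144202.

1669667672308144202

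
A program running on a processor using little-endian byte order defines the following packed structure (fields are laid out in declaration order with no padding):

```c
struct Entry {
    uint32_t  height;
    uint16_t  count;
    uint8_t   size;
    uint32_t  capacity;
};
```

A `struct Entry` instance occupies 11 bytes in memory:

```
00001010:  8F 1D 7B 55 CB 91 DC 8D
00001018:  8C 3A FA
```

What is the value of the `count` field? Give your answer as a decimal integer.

37323

`count` follows `height` (4 bytes), so it starts at byte offset 4 and occupies 2 bytes.
Bytes at offsets 4..5: CB 91.
In little-endian order the low byte comes first in memory.
Reassemble most-significant byte first: 91 CB → 0x91CB.
0x91CB = 37323.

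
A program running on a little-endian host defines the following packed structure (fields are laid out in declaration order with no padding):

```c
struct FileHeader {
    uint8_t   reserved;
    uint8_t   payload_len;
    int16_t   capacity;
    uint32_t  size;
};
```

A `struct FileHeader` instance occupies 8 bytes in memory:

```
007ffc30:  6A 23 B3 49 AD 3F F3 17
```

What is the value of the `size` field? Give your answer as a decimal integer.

401817517

`size` follows `reserved` (1 B), `payload_len` (1 B), `capacity` (2 B), so it starts at offset 1 + 1 + 2 = 4 and occupies 4 bytes.
Bytes at offsets 4..7: AD 3F F3 17.
Little-endian stores the least-significant byte at the lowest address.
Reassemble most-significant byte first: 17 F3 3F AD → 0x17F33FAD.
0x17F33FAD = 401817517.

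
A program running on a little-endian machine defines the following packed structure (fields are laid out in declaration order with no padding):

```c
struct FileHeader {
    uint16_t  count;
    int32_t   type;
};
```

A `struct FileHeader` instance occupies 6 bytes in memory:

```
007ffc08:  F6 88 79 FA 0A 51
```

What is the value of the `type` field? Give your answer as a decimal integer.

1359673977

`type` follows `count` (2 bytes), so it starts at byte offset 2 and occupies 4 bytes.
Bytes at offsets 2..5: 79 FA 0A 51.
Little-endian: lowest address holds the least-significant byte.
Reassemble most-significant byte first: 51 0A FA 79 → 0x510AFA79.
0x510AFA79 = 1359673977.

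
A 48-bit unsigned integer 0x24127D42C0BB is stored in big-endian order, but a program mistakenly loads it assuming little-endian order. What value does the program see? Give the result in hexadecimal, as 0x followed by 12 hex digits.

Stored big-endian, the bytes at ascending addresses are 24 12 7D 42 C0 BB.
Read back as little-endian, the first byte is least significant, giving 0xBBC0427D1224.

0xBBC0427D1224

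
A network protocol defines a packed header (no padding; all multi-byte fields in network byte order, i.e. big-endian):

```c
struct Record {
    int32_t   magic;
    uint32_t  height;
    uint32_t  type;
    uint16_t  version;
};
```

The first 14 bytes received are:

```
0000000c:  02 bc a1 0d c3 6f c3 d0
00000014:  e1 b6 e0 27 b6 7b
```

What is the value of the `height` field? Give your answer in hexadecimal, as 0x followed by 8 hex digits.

0xC36FC3D0

`height` follows `magic` (4 bytes), so it starts at byte offset 4 and occupies 4 bytes.
Bytes at offsets 4..7: C3 6F C3 D0.
Big-endian stores the most-significant byte at the lowest address.
The bytes are already most-significant first: 0xC36FC3D0.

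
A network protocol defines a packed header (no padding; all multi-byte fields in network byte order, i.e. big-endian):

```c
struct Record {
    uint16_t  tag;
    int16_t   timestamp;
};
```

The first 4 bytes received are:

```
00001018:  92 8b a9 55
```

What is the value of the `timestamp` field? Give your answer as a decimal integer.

`timestamp` follows `tag` (2 bytes), so it starts at byte offset 2 and occupies 2 bytes.
Bytes at offsets 2..3: A9 55.
Big-endian stores the most-significant byte at the lowest address.
The bytes are already most-significant first: 0xA955.
Top bit is set, so as a signed 16-bit value this is 0xA955 − 2^16 = -22187.

-22187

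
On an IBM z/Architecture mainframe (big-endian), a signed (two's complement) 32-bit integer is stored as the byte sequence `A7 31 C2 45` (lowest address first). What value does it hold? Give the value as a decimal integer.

-1489911227

Big-endian stores the most-significant byte at the lowest address.
The bytes are already most-significant first: 0xA731C245.
Top bit is set, so as a signed 32-bit value this is 0xA731C245 − 2^32 = -1489911227.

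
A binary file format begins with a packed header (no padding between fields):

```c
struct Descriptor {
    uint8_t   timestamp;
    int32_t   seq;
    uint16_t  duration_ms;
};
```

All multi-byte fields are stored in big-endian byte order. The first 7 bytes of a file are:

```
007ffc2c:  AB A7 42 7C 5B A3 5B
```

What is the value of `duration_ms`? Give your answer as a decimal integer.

`duration_ms` follows `timestamp` (1 B), `seq` (4 B), so it starts at offset 1 + 4 = 5 and occupies 2 bytes.
Bytes at offsets 5..6: A3 5B.
Big-endian stores the most-significant byte at the lowest address.
The bytes are already most-significant first: 0xA35B.
0xA35B = 41819.

41819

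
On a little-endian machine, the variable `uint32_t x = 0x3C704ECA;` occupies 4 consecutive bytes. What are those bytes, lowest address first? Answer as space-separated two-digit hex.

CA 4E 70 3C

Split into bytes (most-significant first): 3C 70 4E CA.
In little-endian order the low byte comes first in memory.
So at ascending addresses the bytes are CA 4E 70 3C.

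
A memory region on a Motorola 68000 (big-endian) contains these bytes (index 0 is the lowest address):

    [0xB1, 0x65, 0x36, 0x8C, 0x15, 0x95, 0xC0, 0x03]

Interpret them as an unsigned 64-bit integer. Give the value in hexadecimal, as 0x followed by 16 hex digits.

Big-endian stores the most-significant byte at the lowest address.
The bytes are already most-significant first: 0xB165368C1595C003.

0xB165368C1595C003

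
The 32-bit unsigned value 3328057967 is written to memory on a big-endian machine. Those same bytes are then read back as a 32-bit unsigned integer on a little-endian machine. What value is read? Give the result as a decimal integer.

1864523462

3328057967 in 32-bit hexadecimal is 0xC65E226F.
Stored big-endian, the bytes at ascending addresses are C6 5E 22 6F.
Read back as little-endian, the first byte is least significant, giving 0x6F225EC6.
0x6F225EC6 = 1864523462.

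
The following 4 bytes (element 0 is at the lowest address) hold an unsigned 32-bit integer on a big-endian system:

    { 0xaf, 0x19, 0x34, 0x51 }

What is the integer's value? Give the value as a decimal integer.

2937664593

Big-endian: lowest address holds the most-significant byte.
The bytes are already most-significant first: 0xAF193451.
0xAF193451 = 2937664593.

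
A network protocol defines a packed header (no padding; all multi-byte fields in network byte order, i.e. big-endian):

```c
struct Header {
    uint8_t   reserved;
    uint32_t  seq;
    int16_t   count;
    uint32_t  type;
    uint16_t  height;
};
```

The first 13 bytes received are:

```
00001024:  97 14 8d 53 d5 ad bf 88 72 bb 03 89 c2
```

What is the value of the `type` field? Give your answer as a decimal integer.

2289220355

`type` follows `reserved` (1 B), `seq` (4 B), `count` (2 B), so it starts at offset 1 + 4 + 2 = 7 and occupies 4 bytes.
Bytes at offsets 7..10: 88 72 BB 03.
Big-endian: lowest address holds the most-significant byte.
The bytes are already most-significant first: 0x8872BB03.
0x8872BB03 = 2289220355.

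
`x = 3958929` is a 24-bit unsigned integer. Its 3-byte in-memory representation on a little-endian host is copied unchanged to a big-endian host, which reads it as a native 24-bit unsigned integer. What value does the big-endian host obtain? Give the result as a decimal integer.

9529404

3958929 in 24-bit hexadecimal is 0x3C6891.
Stored little-endian, the bytes at ascending addresses are 91 68 3C.
Read back as big-endian, the last byte is least significant, giving 0x91683C.
0x91683C = 9529404.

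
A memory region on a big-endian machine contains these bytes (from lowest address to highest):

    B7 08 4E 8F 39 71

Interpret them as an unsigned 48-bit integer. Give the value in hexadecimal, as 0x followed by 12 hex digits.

In big-endian order the high byte comes first in memory.
The bytes are already most-significant first: 0xB7084E8F3971.

0xB7084E8F3971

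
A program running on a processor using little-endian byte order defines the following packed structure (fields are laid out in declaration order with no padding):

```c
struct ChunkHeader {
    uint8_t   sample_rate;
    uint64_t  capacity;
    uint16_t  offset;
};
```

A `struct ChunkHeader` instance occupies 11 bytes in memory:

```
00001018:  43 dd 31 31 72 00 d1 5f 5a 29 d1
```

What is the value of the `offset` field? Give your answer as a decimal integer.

53545

`offset` follows `sample_rate` (1 B), `capacity` (8 B), so it starts at offset 1 + 8 = 9 and occupies 2 bytes.
Bytes at offsets 9..10: 29 D1.
Little-endian: lowest address holds the least-significant byte.
Reassemble most-significant byte first: D1 29 → 0xD129.
0xD129 = 53545.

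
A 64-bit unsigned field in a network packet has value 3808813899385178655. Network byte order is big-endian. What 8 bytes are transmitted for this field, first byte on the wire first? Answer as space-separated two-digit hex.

34 DB A0 0F C0 6C 8A 1F

3808813899385178655 in hexadecimal, padded to 64 bits, is 0x34DBA00FC06C8A1F.
Split into bytes (most-significant first): 34 DB A0 0F C0 6C 8A 1F.
In big-endian order the high byte comes first in memory.
So the memory order matches the most-significant-first order: 34 DB A0 0F C0 6C 8A 1F.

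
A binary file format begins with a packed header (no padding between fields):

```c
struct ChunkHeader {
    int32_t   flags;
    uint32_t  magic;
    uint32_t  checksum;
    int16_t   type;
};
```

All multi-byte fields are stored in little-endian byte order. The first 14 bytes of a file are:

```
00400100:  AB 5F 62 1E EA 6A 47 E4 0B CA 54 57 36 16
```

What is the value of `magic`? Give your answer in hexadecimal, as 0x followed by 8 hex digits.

`magic` follows `flags` (4 bytes), so it starts at byte offset 4 and occupies 4 bytes.
Bytes at offsets 4..7: EA 6A 47 E4.
Little-endian stores the least-significant byte at the lowest address.
Reassemble most-significant byte first: E4 47 6A EA → 0xE4476AEA.

0xE4476AEA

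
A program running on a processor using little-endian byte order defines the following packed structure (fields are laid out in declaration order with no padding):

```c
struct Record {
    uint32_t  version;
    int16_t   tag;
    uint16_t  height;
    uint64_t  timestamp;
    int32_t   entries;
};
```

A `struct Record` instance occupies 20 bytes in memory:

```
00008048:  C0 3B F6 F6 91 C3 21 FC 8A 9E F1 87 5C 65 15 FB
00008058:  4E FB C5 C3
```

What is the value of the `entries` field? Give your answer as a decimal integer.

`entries` follows `version` (4 B), `tag` (2 B), `height` (2 B), `timestamp` (8 B), so it starts at offset 4 + 2 + 2 + 8 = 16 and occupies 4 bytes.
Bytes at offsets 16..19: 4E FB C5 C3.
In little-endian order the low byte comes first in memory.
Reassemble most-significant byte first: C3 C5 FB 4E → 0xC3C5FB4E.
Top bit is set, so as a signed 32-bit value this is 0xC3C5FB4E − 2^32 = -1010435250.

-1010435250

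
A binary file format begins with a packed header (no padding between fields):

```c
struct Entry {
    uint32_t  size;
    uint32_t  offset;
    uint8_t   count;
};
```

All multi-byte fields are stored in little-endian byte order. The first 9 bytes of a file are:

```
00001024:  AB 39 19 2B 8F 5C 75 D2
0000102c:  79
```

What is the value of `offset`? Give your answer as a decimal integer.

`offset` follows `size` (4 bytes), so it starts at byte offset 4 and occupies 4 bytes.
Bytes at offsets 4..7: 8F 5C 75 D2.
Little-endian stores the least-significant byte at the lowest address.
Reassemble most-significant byte first: D2 75 5C 8F → 0xD2755C8F.
0xD2755C8F = 3530906767.

3530906767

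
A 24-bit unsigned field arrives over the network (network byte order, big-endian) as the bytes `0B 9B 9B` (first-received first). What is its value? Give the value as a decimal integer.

In big-endian order the high byte comes first in memory.
The bytes are already most-significant first: 0x0B9B9B.
0x0B9B9B = 760731.

760731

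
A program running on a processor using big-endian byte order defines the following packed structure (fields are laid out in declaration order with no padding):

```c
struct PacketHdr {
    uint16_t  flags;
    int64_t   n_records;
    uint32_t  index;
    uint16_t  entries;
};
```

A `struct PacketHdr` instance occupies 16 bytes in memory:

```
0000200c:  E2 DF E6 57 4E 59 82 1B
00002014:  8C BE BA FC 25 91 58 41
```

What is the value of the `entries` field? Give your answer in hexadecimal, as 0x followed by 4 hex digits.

0x5841

`entries` follows `flags` (2 B), `n_records` (8 B), `index` (4 B), so it starts at offset 2 + 8 + 4 = 14 and occupies 2 bytes.
Bytes at offsets 14..15: 58 41.
In big-endian order the high byte comes first in memory.
The bytes are already most-significant first: 0x5841.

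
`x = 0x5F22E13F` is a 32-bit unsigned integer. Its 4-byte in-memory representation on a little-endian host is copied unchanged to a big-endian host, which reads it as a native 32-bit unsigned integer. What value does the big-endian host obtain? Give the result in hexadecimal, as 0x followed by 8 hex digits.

Stored little-endian, the bytes at ascending addresses are 3F E1 22 5F.
Read back as big-endian, the last byte is least significant, giving 0x3FE1225F.

0x3FE1225F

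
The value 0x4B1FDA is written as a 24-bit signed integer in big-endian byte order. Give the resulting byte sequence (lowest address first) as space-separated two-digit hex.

4B 1F DA

Split into bytes (most-significant first): 4B 1F DA.
Big-endian: lowest address holds the most-significant byte.
So the memory order matches the most-significant-first order: 4B 1F DA.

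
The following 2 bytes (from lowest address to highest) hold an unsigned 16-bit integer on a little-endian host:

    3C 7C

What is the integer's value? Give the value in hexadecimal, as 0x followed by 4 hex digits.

Little-endian: lowest address holds the least-significant byte.
Reassemble most-significant byte first: 7C 3C → 0x7C3C.

0x7C3C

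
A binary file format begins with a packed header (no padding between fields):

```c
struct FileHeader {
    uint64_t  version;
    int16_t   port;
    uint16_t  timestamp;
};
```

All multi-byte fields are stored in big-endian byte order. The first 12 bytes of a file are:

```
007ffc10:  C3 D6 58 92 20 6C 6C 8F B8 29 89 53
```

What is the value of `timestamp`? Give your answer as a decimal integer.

`timestamp` follows `version` (8 B), `port` (2 B), so it starts at offset 8 + 2 = 10 and occupies 2 bytes.
Bytes at offsets 10..11: 89 53.
Big-endian stores the most-significant byte at the lowest address.
The bytes are already most-significant first: 0x8953.
0x8953 = 35155.

35155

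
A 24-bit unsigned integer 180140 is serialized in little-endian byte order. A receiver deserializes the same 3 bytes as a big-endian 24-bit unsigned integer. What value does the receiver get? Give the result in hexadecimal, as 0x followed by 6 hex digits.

0xACBF02

180140 in 24-bit hexadecimal is 0x02BFAC.
Stored little-endian, the bytes at ascending addresses are AC BF 02.
Read back as big-endian, the last byte is least significant, giving 0xACBF02.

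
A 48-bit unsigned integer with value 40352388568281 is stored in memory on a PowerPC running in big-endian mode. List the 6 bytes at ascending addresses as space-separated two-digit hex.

24 B3 45 C9 54 D9

40352388568281 in hexadecimal, padded to 48 bits, is 0x24B345C954D9.
Split into bytes (most-significant first): 24 B3 45 C9 54 D9.
Big-endian: lowest address holds the most-significant byte.
So the memory order matches the most-significant-first order: 24 B3 45 C9 54 D9.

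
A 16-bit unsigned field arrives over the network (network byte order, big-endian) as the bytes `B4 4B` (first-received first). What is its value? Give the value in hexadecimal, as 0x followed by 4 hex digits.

0xB44B

In big-endian order the high byte comes first in memory.
The bytes are already most-significant first: 0xB44B.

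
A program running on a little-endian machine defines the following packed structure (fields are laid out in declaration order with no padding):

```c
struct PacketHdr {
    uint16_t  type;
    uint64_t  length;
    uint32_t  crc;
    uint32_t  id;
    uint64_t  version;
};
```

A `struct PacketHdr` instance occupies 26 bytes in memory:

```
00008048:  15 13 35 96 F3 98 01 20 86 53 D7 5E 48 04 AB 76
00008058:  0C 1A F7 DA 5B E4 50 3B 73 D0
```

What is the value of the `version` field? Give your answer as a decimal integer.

`version` follows `type` (2 B), `length` (8 B), `crc` (4 B), `id` (4 B), so it starts at offset 2 + 8 + 4 + 4 = 18 and occupies 8 bytes.
Bytes at offsets 18..25: F7 DA 5B E4 50 3B 73 D0.
Little-endian: lowest address holds the least-significant byte.
Reassemble most-significant byte first: D0 73 3B 50 E4 5B DA F7 → 0xD0733B50E45BDAF7.
0xD0733B50E45BDAF7 = 15020414400825383671.

15020414400825383671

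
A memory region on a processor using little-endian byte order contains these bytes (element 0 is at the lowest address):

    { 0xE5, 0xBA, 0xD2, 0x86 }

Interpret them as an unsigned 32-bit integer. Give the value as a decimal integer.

2261957349

Little-endian stores the least-significant byte at the lowest address.
Reassemble most-significant byte first: 86 D2 BA E5 → 0x86D2BAE5.
0x86D2BAE5 = 2261957349.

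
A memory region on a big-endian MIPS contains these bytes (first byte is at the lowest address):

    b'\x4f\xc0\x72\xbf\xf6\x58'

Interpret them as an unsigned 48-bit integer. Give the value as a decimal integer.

In big-endian order the high byte comes first in memory.
The bytes are already most-significant first: 0x4FC072BFF658.
0x4FC072BFF658 = 87687977498200.

87687977498200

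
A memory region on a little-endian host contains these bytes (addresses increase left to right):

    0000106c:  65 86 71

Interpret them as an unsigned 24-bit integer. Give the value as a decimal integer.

7439973

Little-endian stores the least-significant byte at the lowest address.
Reassemble most-significant byte first: 71 86 65 → 0x718665.
0x718665 = 7439973.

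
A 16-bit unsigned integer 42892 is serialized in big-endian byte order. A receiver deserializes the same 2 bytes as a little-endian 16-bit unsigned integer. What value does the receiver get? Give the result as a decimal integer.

36007

42892 in 16-bit hexadecimal is 0xA78C.
Stored big-endian, the bytes at ascending addresses are A7 8C.
Read back as little-endian, the first byte is least significant, giving 0x8CA7.
0x8CA7 = 36007.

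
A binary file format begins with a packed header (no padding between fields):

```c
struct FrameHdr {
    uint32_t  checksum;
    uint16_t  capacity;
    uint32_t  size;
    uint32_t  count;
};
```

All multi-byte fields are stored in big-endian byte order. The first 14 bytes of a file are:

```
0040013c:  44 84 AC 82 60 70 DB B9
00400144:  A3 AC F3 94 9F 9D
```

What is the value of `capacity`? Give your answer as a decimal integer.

`capacity` follows `checksum` (4 bytes), so it starts at byte offset 4 and occupies 2 bytes.
Bytes at offsets 4..5: 60 70.
In big-endian order the high byte comes first in memory.
The bytes are already most-significant first: 0x6070.
0x6070 = 24688.

24688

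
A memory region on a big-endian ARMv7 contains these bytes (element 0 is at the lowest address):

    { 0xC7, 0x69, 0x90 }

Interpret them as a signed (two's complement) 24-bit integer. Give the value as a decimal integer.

Big-endian: lowest address holds the most-significant byte.
The bytes are already most-significant first: 0xC76990.
Top bit is set, so as a signed 24-bit value this is 0xC76990 − 2^24 = -3708528.

-3708528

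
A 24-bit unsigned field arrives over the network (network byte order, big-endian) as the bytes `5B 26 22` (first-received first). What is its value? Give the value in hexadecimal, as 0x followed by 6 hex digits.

0x5B2622

Big-endian: lowest address holds the most-significant byte.
The bytes are already most-significant first: 0x5B2622.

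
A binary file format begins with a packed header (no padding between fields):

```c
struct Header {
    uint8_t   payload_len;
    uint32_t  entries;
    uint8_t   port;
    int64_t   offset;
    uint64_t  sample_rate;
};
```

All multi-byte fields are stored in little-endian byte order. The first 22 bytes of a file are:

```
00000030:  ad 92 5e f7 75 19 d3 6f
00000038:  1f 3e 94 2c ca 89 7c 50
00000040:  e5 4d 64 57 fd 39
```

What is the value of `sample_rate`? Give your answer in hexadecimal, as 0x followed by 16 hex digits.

`sample_rate` follows `payload_len` (1 B), `entries` (4 B), `port` (1 B), `offset` (8 B), so it starts at offset 1 + 4 + 1 + 8 = 14 and occupies 8 bytes.
Bytes at offsets 14..21: 7C 50 E5 4D 64 57 FD 39.
Little-endian stores the least-significant byte at the lowest address.
Reassemble most-significant byte first: 39 FD 57 64 4D E5 50 7C → 0x39FD57644DE5507C.

0x39FD57644DE5507C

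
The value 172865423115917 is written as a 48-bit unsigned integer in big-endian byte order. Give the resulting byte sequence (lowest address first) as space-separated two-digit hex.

172865423115917 in hexadecimal, padded to 48 bits, is 0x9D385E23868D.
Split into bytes (most-significant first): 9D 38 5E 23 86 8D.
Big-endian: lowest address holds the most-significant byte.
So the memory order matches the most-significant-first order: 9D 38 5E 23 86 8D.

9D 38 5E 23 86 8D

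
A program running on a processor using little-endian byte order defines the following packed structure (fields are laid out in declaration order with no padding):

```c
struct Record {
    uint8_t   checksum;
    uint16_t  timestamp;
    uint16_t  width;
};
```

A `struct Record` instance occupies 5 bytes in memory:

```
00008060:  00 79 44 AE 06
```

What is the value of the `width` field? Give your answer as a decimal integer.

`width` follows `checksum` (1 B), `timestamp` (2 B), so it starts at offset 1 + 2 = 3 and occupies 2 bytes.
Bytes at offsets 3..4: AE 06.
Little-endian stores the least-significant byte at the lowest address.
Reassemble most-significant byte first: 06 AE → 0x06AE.
0x06AE = 1710.

1710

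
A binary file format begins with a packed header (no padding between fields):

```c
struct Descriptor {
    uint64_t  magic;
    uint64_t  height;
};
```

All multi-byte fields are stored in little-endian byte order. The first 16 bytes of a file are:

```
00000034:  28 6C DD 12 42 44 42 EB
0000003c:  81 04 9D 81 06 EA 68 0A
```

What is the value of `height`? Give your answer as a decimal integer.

750106651622442113

`height` follows `magic` (8 bytes), so it starts at byte offset 8 and occupies 8 bytes.
Bytes at offsets 8..15: 81 04 9D 81 06 EA 68 0A.
Little-endian: lowest address holds the least-significant byte.
Reassemble most-significant byte first: 0A 68 EA 06 81 9D 04 81 → 0x0A68EA06819D0481.
0x0A68EA06819D0481 = 750106651622442113.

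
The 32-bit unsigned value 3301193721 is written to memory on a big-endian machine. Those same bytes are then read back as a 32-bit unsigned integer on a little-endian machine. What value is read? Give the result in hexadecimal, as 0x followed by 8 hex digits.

3301193721 in 32-bit hexadecimal is 0xC4C437F9.
Stored big-endian, the bytes at ascending addresses are C4 C4 37 F9.
Read back as little-endian, the first byte is least significant, giving 0xF937C4C4.

0xF937C4C4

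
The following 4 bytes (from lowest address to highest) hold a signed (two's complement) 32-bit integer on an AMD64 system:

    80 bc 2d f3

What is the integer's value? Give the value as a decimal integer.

Little-endian stores the least-significant byte at the lowest address.
Reassemble most-significant byte first: F3 2D BC 80 → 0xF32DBC80.
Top bit is set, so as a signed 32-bit value this is 0xF32DBC80 − 2^32 = -215106432.

-215106432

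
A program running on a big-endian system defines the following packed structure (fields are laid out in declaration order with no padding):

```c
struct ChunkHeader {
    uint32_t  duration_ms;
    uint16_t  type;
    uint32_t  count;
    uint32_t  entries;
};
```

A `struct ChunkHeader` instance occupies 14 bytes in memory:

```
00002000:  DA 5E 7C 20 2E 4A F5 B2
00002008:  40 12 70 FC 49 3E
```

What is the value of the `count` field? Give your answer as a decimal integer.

4122099730

`count` follows `duration_ms` (4 B), `type` (2 B), so it starts at offset 4 + 2 = 6 and occupies 4 bytes.
Bytes at offsets 6..9: F5 B2 40 12.
Big-endian stores the most-significant byte at the lowest address.
The bytes are already most-significant first: 0xF5B24012.
0xF5B24012 = 4122099730.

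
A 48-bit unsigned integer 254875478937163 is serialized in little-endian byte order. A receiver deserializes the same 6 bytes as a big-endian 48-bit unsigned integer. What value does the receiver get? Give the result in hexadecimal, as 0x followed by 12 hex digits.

254875478937163 in 48-bit hexadecimal is 0xE7CED2624E4B.
Stored little-endian, the bytes at ascending addresses are 4B 4E 62 D2 CE E7.
Read back as big-endian, the last byte is least significant, giving 0x4B4E62D2CEE7.

0x4B4E62D2CEE7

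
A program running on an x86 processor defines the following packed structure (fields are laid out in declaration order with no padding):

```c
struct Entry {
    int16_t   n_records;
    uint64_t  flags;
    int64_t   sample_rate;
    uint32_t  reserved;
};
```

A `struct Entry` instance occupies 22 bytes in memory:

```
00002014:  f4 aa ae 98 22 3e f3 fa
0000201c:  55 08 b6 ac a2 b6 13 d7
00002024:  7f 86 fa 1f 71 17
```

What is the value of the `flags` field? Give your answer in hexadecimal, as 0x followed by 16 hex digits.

0x0855FAF33E2298AE

`flags` follows `n_records` (2 bytes), so it starts at byte offset 2 and occupies 8 bytes.
Bytes at offsets 2..9: AE 98 22 3E F3 FA 55 08.
In little-endian order the low byte comes first in memory.
Reassemble most-significant byte first: 08 55 FA F3 3E 22 98 AE → 0x0855FAF33E2298AE.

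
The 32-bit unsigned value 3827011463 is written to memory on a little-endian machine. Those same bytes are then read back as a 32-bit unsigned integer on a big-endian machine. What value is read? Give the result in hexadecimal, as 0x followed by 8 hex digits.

0x878F1BE4

3827011463 in 32-bit hexadecimal is 0xE41B8F87.
Stored little-endian, the bytes at ascending addresses are 87 8F 1B E4.
Read back as big-endian, the last byte is least significant, giving 0x878F1BE4.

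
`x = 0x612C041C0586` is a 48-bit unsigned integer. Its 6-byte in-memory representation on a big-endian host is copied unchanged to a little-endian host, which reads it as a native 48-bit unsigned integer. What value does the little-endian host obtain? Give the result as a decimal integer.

147356502994017

Stored big-endian, the bytes at ascending addresses are 61 2C 04 1C 05 86.
Read back as little-endian, the first byte is least significant, giving 0x86051C042C61.
0x86051C042C61 = 147356502994017.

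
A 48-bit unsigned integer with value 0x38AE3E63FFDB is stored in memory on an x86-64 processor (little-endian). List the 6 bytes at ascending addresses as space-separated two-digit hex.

Split into bytes (most-significant first): 38 AE 3E 63 FF DB.
Little-endian: lowest address holds the least-significant byte.
So at ascending addresses the bytes are DB FF 63 3E AE 38.

DB FF 63 3E AE 38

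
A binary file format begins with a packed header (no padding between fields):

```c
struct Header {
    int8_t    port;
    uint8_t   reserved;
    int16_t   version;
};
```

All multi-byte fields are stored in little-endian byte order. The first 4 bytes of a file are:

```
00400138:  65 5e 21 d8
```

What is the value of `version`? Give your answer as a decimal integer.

`version` follows `port` (1 B), `reserved` (1 B), so it starts at offset 1 + 1 = 2 and occupies 2 bytes.
Bytes at offsets 2..3: 21 D8.
Little-endian: lowest address holds the least-significant byte.
Reassemble most-significant byte first: D8 21 → 0xD821.
Top bit is set, so as a signed 16-bit value this is 0xD821 − 2^16 = -10207.

-10207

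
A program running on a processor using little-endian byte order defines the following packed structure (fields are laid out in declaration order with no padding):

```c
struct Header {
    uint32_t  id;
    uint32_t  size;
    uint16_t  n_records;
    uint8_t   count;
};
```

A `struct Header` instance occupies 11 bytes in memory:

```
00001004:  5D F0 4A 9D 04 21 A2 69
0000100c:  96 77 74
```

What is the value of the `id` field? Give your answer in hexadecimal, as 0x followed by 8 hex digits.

0x9D4AF05D

`id` is the first field, at byte offset 0, occupying 4 bytes.
Bytes at offsets 0..3: 5D F0 4A 9D.
Little-endian: lowest address holds the least-significant byte.
Reassemble most-significant byte first: 9D 4A F0 5D → 0x9D4AF05D.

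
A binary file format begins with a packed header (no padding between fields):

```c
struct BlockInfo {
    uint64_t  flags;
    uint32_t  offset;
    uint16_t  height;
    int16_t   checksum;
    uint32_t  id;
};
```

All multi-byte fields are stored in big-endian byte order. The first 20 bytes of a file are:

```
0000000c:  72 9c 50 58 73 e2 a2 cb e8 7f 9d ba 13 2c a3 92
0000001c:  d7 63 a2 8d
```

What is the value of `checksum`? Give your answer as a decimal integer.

`checksum` follows `flags` (8 B), `offset` (4 B), `height` (2 B), so it starts at offset 8 + 4 + 2 = 14 and occupies 2 bytes.
Bytes at offsets 14..15: A3 92.
Big-endian stores the most-significant byte at the lowest address.
The bytes are already most-significant first: 0xA392.
Top bit is set, so as a signed 16-bit value this is 0xA392 − 2^16 = -23662.

-23662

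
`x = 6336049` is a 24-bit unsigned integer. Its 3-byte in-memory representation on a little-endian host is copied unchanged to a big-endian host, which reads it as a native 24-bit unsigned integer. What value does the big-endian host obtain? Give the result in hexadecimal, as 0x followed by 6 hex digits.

0x31AE60

6336049 in 24-bit hexadecimal is 0x60AE31.
Stored little-endian, the bytes at ascending addresses are 31 AE 60.
Read back as big-endian, the last byte is least significant, giving 0x31AE60.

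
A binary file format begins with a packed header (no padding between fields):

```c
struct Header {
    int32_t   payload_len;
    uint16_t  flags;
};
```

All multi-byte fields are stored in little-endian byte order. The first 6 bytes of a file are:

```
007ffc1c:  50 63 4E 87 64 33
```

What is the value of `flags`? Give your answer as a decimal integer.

`flags` follows `payload_len` (4 bytes), so it starts at byte offset 4 and occupies 2 bytes.
Bytes at offsets 4..5: 64 33.
Little-endian: lowest address holds the least-significant byte.
Reassemble most-significant byte first: 33 64 → 0x3364.
0x3364 = 13156.

13156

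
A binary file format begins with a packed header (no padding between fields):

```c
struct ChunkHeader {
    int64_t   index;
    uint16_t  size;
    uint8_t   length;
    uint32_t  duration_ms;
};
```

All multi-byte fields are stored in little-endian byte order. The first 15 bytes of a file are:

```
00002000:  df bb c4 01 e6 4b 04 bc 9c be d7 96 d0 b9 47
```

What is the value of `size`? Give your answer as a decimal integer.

48796

`size` follows `index` (8 bytes), so it starts at byte offset 8 and occupies 2 bytes.
Bytes at offsets 8..9: 9C BE.
In little-endian order the low byte comes first in memory.
Reassemble most-significant byte first: BE 9C → 0xBE9C.
0xBE9C = 48796.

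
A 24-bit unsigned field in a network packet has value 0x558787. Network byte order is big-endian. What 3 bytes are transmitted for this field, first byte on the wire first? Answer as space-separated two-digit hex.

Split into bytes (most-significant first): 55 87 87.
In big-endian order the high byte comes first in memory.
So the memory order matches the most-significant-first order: 55 87 87.

55 87 87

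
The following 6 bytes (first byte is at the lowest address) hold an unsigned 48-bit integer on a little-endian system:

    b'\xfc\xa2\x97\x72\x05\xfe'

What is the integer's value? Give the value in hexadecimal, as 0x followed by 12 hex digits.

Little-endian stores the least-significant byte at the lowest address.
Reassemble most-significant byte first: FE 05 72 97 A2 FC → 0xFE057297A2FC.

0xFE057297A2FC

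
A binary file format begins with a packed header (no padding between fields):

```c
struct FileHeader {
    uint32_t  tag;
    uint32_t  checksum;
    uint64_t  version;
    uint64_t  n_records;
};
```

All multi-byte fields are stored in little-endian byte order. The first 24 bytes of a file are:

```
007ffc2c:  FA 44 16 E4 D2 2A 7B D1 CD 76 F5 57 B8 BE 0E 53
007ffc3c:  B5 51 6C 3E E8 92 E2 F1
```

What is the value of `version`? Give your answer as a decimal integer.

5984930653780932301

`version` follows `tag` (4 B), `checksum` (4 B), so it starts at offset 4 + 4 = 8 and occupies 8 bytes.
Bytes at offsets 8..15: CD 76 F5 57 B8 BE 0E 53.
Little-endian: lowest address holds the least-significant byte.
Reassemble most-significant byte first: 53 0E BE B8 57 F5 76 CD → 0x530EBEB857F576CD.
0x530EBEB857F576CD = 5984930653780932301.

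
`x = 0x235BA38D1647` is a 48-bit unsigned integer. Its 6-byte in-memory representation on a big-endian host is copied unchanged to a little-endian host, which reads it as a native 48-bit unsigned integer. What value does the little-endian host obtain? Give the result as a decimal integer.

Stored big-endian, the bytes at ascending addresses are 23 5B A3 8D 16 47.
Read back as little-endian, the first byte is least significant, giving 0x47168DA35B23.
0x47168DA35B23 = 78162191145763.

78162191145763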